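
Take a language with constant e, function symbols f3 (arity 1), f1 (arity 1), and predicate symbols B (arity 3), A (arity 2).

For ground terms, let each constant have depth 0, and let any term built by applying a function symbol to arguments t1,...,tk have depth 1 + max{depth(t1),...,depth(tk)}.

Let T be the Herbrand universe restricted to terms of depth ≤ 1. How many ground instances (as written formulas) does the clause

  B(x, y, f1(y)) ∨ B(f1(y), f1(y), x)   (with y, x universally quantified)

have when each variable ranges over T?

Ground terms of depth ≤ 1:
  Let N_k count ground terms of depth at most k. Each non-constant term of depth ≤ k is some function symbol applied to depth-≤(k−1) arguments, giving N_k = 1 + N_{k-1} + N_{k-1}.
  N_0 = 1
  N_1 = 1 + 1 + 1 = 3
  Explicitly: e, f3(e), f1(e).
So there are 3 ground terms available for substitution.
The body mentions every one of the 2 quantified variables; since ground terms form a free algebra, no two substitutions collapse to the same formula.
Number of ground instances = 3^2 = 9.

9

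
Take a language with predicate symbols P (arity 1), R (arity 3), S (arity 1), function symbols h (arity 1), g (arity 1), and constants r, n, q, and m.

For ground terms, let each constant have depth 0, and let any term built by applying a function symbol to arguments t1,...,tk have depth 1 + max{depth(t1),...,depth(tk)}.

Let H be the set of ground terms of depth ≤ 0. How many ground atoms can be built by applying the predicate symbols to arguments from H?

First count ground terms of depth ≤ 0.
If N_k denotes the number of depth-≤k ground terms, the 4 constants give N_0 = 4, and each function symbol of arity r contributes N_{k-1}^r new terms at level k: N_k = 4 + N_{k-1} + N_{k-1}.
N_0 = 4
Explicitly: r, n, q, m.
So |H| = 4.
For each predicate symbol, the number of ground atoms is |H| raised to its arity; summing:
  P: 4;  R: 4^3 = 64;  S: 4
Total ground atoms: 4 + 64 + 4 = 72.

72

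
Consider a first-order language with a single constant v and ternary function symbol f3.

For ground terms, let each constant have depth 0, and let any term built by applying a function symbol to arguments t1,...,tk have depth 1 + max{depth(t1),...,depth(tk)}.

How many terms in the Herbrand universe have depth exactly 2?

If N_k denotes the number of depth-≤k ground terms, the 1 constant gives N_0 = 1, and each function symbol of arity r contributes N_{k-1}^r new terms at level k: N_k = 1 + N_{k-1}^3.
N_0 = 1
N_1 = 1 + 1^3 = 2
N_2 = 1 + 2^3 = 9
Terms of depth exactly 2: N_2 − N_1 = 9 − 2 = 7.

7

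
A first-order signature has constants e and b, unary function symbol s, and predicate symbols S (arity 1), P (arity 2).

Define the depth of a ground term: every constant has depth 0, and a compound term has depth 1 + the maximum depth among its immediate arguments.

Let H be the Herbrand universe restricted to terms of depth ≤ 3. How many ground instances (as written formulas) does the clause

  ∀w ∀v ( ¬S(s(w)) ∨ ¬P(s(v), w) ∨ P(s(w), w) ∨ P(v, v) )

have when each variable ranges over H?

64

Ground terms of depth ≤ 3:
  Count level by level. With function symbols s/1, the terms of depth ≤ k are the 2 constants together with each function applied to depth-≤(k−1) tuples, so N_k = 2 + N_{k-1}.
  N_0 = 2
  N_1 = 2 + 2 = 4
  N_2 = 2 + 4 = 6
  N_3 = 2 + 6 = 8
So there are 8 ground terms available for substitution.
The clause has 2 distinct variables (w, v), each appearing in the body. In the free term algebra distinct substitutions yield syntactically distinct ground instances.
Number of ground instances = 8^2 = 64.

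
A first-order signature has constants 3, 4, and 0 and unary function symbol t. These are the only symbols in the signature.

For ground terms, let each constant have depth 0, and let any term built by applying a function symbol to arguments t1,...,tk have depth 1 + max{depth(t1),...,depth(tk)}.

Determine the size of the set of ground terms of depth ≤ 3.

If N_k denotes the number of depth-≤k ground terms, the 3 constants give N_0 = 3, and each function symbol of arity r contributes N_{k-1}^r new terms at level k: N_k = 3 + N_{k-1}.
N_0 = 3
N_1 = 3 + 3 = 6
N_2 = 3 + 6 = 9
N_3 = 3 + 9 = 12

12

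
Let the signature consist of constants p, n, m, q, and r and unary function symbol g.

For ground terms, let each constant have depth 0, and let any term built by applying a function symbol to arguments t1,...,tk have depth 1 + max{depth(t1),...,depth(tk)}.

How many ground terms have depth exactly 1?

Write N_k for the number of ground terms of depth ≤ k. A term of depth ≤ k is either a constant or a function symbol applied to arguments of depth ≤ k−1, so N_k = 5 + N_{k-1}.
N_0 = 5
N_1 = 5 + 5 = 10
Terms of depth exactly 1: N_1 − N_0 = 10 − 5 = 5.

5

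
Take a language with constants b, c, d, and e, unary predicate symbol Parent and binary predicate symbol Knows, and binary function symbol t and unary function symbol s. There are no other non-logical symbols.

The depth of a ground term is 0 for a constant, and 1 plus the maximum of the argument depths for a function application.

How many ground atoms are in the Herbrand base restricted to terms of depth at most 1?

600

First count ground terms of depth ≤ 1.
Let N_k count ground terms of depth at most k. Each non-constant term of depth ≤ k is some function symbol applied to depth-≤(k−1) arguments, giving N_k = 4 + N_{k-1}^2 + N_{k-1}.
N_0 = 4
N_1 = 4 + 4^2 + 4 = 24
So |H| = 24.
For each predicate symbol, the number of ground atoms is |H| raised to its arity; summing:
  Parent: 24;  Knows: 24^2 = 576
Total ground atoms: 24 + 576 = 600.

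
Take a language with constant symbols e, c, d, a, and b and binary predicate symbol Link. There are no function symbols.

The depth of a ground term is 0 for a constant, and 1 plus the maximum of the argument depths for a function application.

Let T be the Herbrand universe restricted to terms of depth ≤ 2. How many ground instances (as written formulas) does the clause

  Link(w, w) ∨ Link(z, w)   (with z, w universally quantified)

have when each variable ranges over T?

Ground terms of depth ≤ 2:
  With no function symbols every ground term is a constant, so there are exactly 5 ground terms at every depth bound.
  N_0 = 5
  N_1 = 5
  N_2 = 5
  Explicitly: e, c, d, a, b.
So there are 5 ground terms available for substitution.
There are 2 variables to instantiate (z, w), each occurring in at least one literal, so different choices give different ground instances.
Number of ground instances = 5^2 = 25.

25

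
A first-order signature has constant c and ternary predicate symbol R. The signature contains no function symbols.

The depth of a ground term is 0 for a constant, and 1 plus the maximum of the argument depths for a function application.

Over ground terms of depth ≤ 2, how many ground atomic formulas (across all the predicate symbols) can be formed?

First count ground terms of depth ≤ 2.
With no function symbols every ground term is a constant, so there is exactly 1 ground term at every depth bound.
N_0 = 1
N_1 = 1
N_2 = 1
So |H| = 1.
For each predicate symbol, the number of ground atoms is |H| raised to its arity; summing:
  R: 1^3 = 1
Total ground atoms: 1.

1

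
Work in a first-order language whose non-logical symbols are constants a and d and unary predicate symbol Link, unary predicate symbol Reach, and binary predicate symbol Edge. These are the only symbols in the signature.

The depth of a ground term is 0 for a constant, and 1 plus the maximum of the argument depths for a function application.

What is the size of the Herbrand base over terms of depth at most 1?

First count ground terms of depth ≤ 1.
With no function symbols every ground term is a constant, so there are exactly 2 ground terms at every depth bound.
N_0 = 2
N_1 = 2
Explicitly: a, d.
So |H| = 2.
For each predicate symbol, the number of ground atoms is |H| raised to its arity; summing:
  Link: 2;  Reach: 2;  Edge: 2^2 = 4
Total ground atoms: 2 + 2 + 4 = 8.

8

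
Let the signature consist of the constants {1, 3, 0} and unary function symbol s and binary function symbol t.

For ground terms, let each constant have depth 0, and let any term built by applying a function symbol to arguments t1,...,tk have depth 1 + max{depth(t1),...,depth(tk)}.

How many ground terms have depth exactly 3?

59052

Let N_k count ground terms of depth at most k. Each non-constant term of depth ≤ k is some function symbol applied to depth-≤(k−1) arguments, giving N_k = 3 + N_{k-1} + N_{k-1}^2.
N_0 = 3
N_1 = 3 + 3 + 3^2 = 15
N_2 = 3 + 15 + 15^2 = 243
N_3 = 3 + 243 + 243^2 = 59295
Terms of depth exactly 3: N_3 − N_2 = 59295 − 243 = 59052.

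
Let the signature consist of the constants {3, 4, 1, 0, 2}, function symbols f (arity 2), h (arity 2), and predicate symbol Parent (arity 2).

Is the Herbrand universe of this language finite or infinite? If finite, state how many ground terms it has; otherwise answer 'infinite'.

infinite

The signature has at least one function symbol (f, arity 2) and at least one constant (3).
Iterating f gives infinitely many distinct ground terms: 3, f(3, 3), f(f(3, 3), f(3, 3)), ...
So the Herbrand universe is infinite.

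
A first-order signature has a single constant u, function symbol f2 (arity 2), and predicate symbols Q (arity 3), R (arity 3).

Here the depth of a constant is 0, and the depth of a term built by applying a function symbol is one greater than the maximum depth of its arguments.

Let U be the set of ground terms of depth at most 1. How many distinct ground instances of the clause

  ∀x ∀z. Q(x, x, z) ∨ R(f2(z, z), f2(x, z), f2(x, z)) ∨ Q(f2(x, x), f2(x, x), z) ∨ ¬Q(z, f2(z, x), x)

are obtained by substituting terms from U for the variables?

4

Ground terms of depth ≤ 1:
  Let N_k = |{terms of depth ≤ k}|. Then N_0 = 1 and N_k = 1 + N_{k-1}^2 for k ≥ 1 (one summand per function symbol, arity giving the exponent).
  N_0 = 1
  N_1 = 1 + 1^2 = 2
So there are 2 ground terms available for substitution.
The body mentions every one of the 2 quantified variables; since ground terms form a free algebra, no two substitutions collapse to the same formula.
Number of ground instances = 2^2 = 4.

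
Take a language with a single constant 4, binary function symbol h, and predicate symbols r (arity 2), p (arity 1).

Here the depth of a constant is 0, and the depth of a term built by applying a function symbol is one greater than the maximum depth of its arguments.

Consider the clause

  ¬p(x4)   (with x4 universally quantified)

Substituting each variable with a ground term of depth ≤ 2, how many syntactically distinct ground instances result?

5

Ground terms of depth ≤ 2:
  Count level by level. With function symbols h/2, the terms of depth ≤ k are the 1 constant together with each function applied to depth-≤(k−1) tuples, so N_k = 1 + N_{k-1}^2.
  N_0 = 1
  N_1 = 1 + 1^2 = 2
  N_2 = 1 + 2^2 = 5
  Explicitly: 4, h(4, 4), h(4, h(4, 4)), h(h(4, 4), 4), h(h(4, 4), h(4, 4)).
So there are 5 ground terms available for substitution.
The clause has 1 distinct variable (x4), which appears in the body. In the free term algebra distinct substitutions yield syntactically distinct ground instances.
Number of ground instances = 5.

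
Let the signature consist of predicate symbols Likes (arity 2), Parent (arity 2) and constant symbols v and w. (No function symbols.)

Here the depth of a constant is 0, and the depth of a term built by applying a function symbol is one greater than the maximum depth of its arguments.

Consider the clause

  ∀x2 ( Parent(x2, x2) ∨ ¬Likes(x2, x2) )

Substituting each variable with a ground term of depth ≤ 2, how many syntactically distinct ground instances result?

Ground terms of depth ≤ 2:
  With no function symbols every ground term is a constant, so there are exactly 2 ground terms at every depth bound.
  N_0 = 2
  N_1 = 2
  N_2 = 2
  Explicitly: v, w.
So there are 2 ground terms available for substitution.
The body mentions the single quantified variable x2; since ground terms form a free algebra, no two substitutions collapse to the same formula.
Number of ground instances = 2.

2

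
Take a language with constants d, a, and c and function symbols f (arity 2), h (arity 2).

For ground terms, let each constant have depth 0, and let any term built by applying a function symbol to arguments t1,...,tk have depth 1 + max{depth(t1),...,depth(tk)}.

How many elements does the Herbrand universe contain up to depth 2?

If N_k denotes the number of depth-≤k ground terms, the 3 constants give N_0 = 3, and each function symbol of arity r contributes N_{k-1}^r new terms at level k: N_k = 3 + N_{k-1}^2 + N_{k-1}^2.
N_0 = 3
N_1 = 3 + 3^2 + 3^2 = 21
N_2 = 3 + 21^2 + 21^2 = 885

885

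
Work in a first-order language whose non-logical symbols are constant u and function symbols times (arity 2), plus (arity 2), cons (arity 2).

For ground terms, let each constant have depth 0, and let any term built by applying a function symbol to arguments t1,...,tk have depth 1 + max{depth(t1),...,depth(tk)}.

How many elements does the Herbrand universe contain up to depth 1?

Count level by level. With function symbols times/2, plus/2, cons/2, the terms of depth ≤ k are the 1 constant together with each function applied to depth-≤(k−1) tuples, so N_k = 1 + N_{k-1}^2 + N_{k-1}^2 + N_{k-1}^2.
N_0 = 1
N_1 = 1 + 1^2 + 1^2 + 1^2 = 4

4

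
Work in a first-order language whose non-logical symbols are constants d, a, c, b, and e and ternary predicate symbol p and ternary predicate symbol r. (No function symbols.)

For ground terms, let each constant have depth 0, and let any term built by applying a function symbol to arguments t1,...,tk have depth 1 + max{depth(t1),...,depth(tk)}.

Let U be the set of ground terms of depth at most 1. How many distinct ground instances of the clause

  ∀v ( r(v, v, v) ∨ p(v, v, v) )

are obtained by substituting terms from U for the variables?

Ground terms of depth ≤ 1:
  With no function symbols every ground term is a constant, so there are exactly 5 ground terms at every depth bound.
  N_0 = 5
  N_1 = 5
  Explicitly: d, a, c, b, e.
So there are 5 ground terms available for substitution.
There is 1 variable to instantiate (v),  occurring in at least one literal, so different choices give different ground instances.
Number of ground instances = 5.

5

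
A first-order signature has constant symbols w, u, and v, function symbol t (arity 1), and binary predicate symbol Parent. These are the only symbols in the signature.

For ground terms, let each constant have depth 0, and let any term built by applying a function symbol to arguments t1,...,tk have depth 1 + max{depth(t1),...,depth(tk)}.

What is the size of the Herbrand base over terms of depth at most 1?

First count ground terms of depth ≤ 1.
Let N_k count ground terms of depth at most k. Each non-constant term of depth ≤ k is some function symbol applied to depth-≤(k−1) arguments, giving N_k = 3 + N_{k-1}.
N_0 = 3
N_1 = 3 + 3 = 6
So |H| = 6.
A ground atom is a predicate applied to a tuple of terms from H, so the count is the sum over predicates of |H|^arity:
  Parent: 6^2 = 36
Total ground atoms: 36.

36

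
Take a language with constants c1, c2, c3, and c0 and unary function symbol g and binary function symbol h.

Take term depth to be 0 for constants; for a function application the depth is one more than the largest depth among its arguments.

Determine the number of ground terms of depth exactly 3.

Let N_k count ground terms of depth at most k. Each non-constant term of depth ≤ k is some function symbol applied to depth-≤(k−1) arguments, giving N_k = 4 + N_{k-1} + N_{k-1}^2.
N_0 = 4
N_1 = 4 + 4 + 4^2 = 24
N_2 = 4 + 24 + 24^2 = 604
N_3 = 4 + 604 + 604^2 = 365424
Terms of depth exactly 3: N_3 − N_2 = 365424 − 604 = 364820.

364820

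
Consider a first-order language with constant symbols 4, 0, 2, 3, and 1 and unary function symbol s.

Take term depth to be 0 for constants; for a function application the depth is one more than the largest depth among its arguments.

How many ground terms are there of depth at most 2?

15

If N_k denotes the number of depth-≤k ground terms, the 5 constants give N_0 = 5, and each function symbol of arity r contributes N_{k-1}^r new terms at level k: N_k = 5 + N_{k-1}.
N_0 = 5
N_1 = 5 + 5 = 10
N_2 = 5 + 10 = 15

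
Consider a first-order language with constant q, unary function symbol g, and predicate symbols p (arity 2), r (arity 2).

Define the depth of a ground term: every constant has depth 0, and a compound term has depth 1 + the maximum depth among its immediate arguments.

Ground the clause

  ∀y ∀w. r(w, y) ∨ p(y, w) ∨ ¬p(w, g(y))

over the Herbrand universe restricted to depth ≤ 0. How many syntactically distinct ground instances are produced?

Ground terms of depth ≤ 0:
  Count level by level. With function symbols g/1, the terms of depth ≤ k are the 1 constant together with each function applied to depth-≤(k−1) tuples, so N_k = 1 + N_{k-1}.
  N_0 = 1
So there is exactly 1 ground term available for substitution.
There are 2 variables to instantiate (y, w), each occurring in at least one literal, so different choices give different ground instances.
Number of ground instances = 1^2 = 1.

1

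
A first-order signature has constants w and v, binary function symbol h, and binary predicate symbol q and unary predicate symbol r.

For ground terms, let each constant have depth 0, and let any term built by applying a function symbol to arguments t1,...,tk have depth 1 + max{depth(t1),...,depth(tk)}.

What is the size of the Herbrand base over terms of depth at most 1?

42

First count ground terms of depth ≤ 1.
Count level by level. With function symbols h/2, the terms of depth ≤ k are the 2 constants together with each function applied to depth-≤(k−1) tuples, so N_k = 2 + N_{k-1}^2.
N_0 = 2
N_1 = 2 + 2^2 = 6
So |H| = 6.
Each predicate of arity r yields |H|^r ground atoms (one per choice of an r-tuple from H):
  q: 6^2 = 36;  r: 6
Total ground atoms: 36 + 6 = 42.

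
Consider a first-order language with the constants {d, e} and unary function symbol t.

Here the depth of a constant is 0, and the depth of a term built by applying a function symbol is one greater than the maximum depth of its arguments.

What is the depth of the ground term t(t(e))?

depth(t(e)) = 1 + depth(e) = 1 + 0 = 1
depth(t(t(e))) = 1 + depth(t(e)) = 1 + 1 = 2

2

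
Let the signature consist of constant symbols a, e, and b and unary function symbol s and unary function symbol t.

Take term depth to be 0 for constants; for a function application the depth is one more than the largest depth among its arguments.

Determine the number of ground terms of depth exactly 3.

Count level by level. With function symbols s/1, t/1, the terms of depth ≤ k are the 3 constants together with each function applied to depth-≤(k−1) tuples, so N_k = 3 + N_{k-1} + N_{k-1}.
N_0 = 3
N_1 = 3 + 3 + 3 = 9
N_2 = 3 + 9 + 9 = 21
N_3 = 3 + 21 + 21 = 45
Terms of depth exactly 3: N_3 − N_2 = 45 − 21 = 24.

24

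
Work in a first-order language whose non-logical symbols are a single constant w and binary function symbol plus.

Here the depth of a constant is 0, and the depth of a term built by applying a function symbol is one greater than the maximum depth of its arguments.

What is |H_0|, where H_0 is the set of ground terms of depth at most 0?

Let N_k = |{terms of depth ≤ k}|. Then N_0 = 1 and N_k = 1 + N_{k-1}^2 for k ≥ 1 (one summand per function symbol, arity giving the exponent).
N_0 = 1
Explicitly: w.

1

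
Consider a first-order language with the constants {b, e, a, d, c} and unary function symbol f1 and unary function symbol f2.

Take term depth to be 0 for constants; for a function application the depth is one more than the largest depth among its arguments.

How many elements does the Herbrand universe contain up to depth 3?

75

Write N_k for the number of ground terms of depth ≤ k. A term of depth ≤ k is either a constant or a function symbol applied to arguments of depth ≤ k−1, so N_k = 5 + N_{k-1} + N_{k-1}.
N_0 = 5
N_1 = 5 + 5 + 5 = 15
N_2 = 5 + 15 + 15 = 35
N_3 = 5 + 35 + 35 = 75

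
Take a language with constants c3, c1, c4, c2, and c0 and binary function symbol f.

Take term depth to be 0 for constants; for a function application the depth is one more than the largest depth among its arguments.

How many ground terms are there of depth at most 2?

Let N_k = |{terms of depth ≤ k}|. Then N_0 = 5 and N_k = 5 + N_{k-1}^2 for k ≥ 1 (one summand per function symbol, arity giving the exponent).
N_0 = 5
N_1 = 5 + 5^2 = 30
N_2 = 5 + 30^2 = 905

905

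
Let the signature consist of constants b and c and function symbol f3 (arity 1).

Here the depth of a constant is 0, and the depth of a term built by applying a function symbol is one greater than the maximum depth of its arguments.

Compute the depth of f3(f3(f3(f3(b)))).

4

depth(f3(b)) = 1 + depth(b) = 1 + 0 = 1
depth(f3(f3(b))) = 1 + depth(f3(b)) = 1 + 1 = 2
depth(f3(f3(f3(b)))) = 1 + depth(f3(f3(b))) = 1 + 2 = 3
depth(f3(f3(f3(f3(b))))) = 1 + depth(f3(f3(f3(b)))) = 1 + 3 = 4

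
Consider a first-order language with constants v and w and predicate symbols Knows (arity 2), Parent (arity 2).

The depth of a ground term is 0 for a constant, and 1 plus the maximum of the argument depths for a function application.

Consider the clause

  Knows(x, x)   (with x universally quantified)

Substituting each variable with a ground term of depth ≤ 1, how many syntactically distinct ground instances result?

2

Ground terms of depth ≤ 1:
  With no function symbols every ground term is a constant, so there are exactly 2 ground terms at every depth bound.
  N_0 = 2
  N_1 = 2
So there are 2 ground terms available for substitution.
The variable x ranges independently over the available ground terms, and distinct assignments produce distinct instances.
Number of ground instances = 2.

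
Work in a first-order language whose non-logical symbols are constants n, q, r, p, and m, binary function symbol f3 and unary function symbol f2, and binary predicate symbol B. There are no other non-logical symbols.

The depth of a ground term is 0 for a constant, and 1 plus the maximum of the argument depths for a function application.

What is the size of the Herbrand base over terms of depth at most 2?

1600225

First count ground terms of depth ≤ 2.
If N_k denotes the number of depth-≤k ground terms, the 5 constants give N_0 = 5, and each function symbol of arity r contributes N_{k-1}^r new terms at level k: N_k = 5 + N_{k-1}^2 + N_{k-1}.
N_0 = 5
N_1 = 5 + 5^2 + 5 = 35
N_2 = 5 + 35^2 + 35 = 1265
So |H| = 1265.
For each predicate symbol, the number of ground atoms is |H| raised to its arity; summing:
  B: 1265^2 = 1600225
Total ground atoms: 1600225.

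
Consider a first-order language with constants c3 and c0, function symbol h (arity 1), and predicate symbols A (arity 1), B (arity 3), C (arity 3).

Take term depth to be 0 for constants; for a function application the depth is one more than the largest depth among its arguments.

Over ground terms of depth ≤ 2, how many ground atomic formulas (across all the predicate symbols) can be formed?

438

First count ground terms of depth ≤ 2.
Let N_k count ground terms of depth at most k. Each non-constant term of depth ≤ k is some function symbol applied to depth-≤(k−1) arguments, giving N_k = 2 + N_{k-1}.
N_0 = 2
N_1 = 2 + 2 = 4
N_2 = 2 + 4 = 6
So |H| = 6.
Ground atoms are formed by filling each argument slot of a predicate with a term from H, so an r-ary predicate gives |H|^r atoms:
  A: 6;  B: 6^3 = 216;  C: 6^3 = 216
Total ground atoms: 6 + 216 + 216 = 438.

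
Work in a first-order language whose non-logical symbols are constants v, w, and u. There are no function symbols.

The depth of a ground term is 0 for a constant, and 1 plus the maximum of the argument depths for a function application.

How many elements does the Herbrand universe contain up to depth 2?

3

With no function symbols every ground term is a constant, so there are exactly 3 ground terms at every depth bound.
N_0 = 3
N_1 = 3
N_2 = 3
Explicitly: v, w, u.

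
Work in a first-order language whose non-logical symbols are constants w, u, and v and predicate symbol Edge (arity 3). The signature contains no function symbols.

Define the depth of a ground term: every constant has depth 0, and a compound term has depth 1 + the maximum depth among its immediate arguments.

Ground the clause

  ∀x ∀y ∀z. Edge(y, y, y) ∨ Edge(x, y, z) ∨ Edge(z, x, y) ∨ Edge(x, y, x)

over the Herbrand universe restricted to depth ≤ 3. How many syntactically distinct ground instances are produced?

Ground terms of depth ≤ 3:
  With no function symbols every ground term is a constant, so there are exactly 3 ground terms at every depth bound.
  N_0 = 3
  N_1 = 3
  N_2 = 3
  N_3 = 3
So there are 3 ground terms available for substitution.
The body mentions every one of the 3 quantified variables; since ground terms form a free algebra, no two substitutions collapse to the same formula.
Number of ground instances = 3^3 = 27.

27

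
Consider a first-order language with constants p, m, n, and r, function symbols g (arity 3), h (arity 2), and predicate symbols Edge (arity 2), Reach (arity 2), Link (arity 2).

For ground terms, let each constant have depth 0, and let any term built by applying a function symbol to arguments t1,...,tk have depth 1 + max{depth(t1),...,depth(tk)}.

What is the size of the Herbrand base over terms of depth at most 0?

48

First count ground terms of depth ≤ 0.
Count level by level. With function symbols g/3, h/2, the terms of depth ≤ k are the 4 constants together with each function applied to depth-≤(k−1) tuples, so N_k = 4 + N_{k-1}^3 + N_{k-1}^2.
N_0 = 4
Explicitly: p, m, n, r.
So |H| = 4.
A ground atom is a predicate applied to a tuple of terms from H, so the count is the sum over predicates of |H|^arity:
  Edge: 4^2 = 16;  Reach: 4^2 = 16;  Link: 4^2 = 16
Total ground atoms: 16 + 16 + 16 = 48.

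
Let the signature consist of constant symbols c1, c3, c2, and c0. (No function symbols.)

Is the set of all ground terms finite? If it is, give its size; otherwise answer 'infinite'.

4

There are no function symbols, so every ground term is one of the 4 constants.
The Herbrand universe is {c1, c3, c2, c0}, which is finite with 4 elements.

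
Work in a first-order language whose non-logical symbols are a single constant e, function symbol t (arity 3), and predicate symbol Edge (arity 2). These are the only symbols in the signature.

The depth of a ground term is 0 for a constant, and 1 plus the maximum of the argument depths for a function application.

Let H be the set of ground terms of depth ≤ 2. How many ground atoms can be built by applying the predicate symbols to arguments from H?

81

First count ground terms of depth ≤ 2.
Let N_k count ground terms of depth at most k. Each non-constant term of depth ≤ k is some function symbol applied to depth-≤(k−1) arguments, giving N_k = 1 + N_{k-1}^3.
N_0 = 1
N_1 = 1 + 1^3 = 2
N_2 = 1 + 2^3 = 9
So |H| = 9.
Each predicate of arity r yields |H|^r ground atoms (one per choice of an r-tuple from H):
  Edge: 9^2 = 81
Total ground atoms: 81.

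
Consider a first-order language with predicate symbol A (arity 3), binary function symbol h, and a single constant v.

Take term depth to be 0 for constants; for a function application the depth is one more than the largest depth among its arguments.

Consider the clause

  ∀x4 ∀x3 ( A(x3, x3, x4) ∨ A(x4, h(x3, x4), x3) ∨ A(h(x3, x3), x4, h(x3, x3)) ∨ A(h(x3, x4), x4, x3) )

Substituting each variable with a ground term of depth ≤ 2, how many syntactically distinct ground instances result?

25

Ground terms of depth ≤ 2:
  Count level by level. With function symbols h/2, the terms of depth ≤ k are the 1 constant together with each function applied to depth-≤(k−1) tuples, so N_k = 1 + N_{k-1}^2.
  N_0 = 1
  N_1 = 1 + 1^2 = 2
  N_2 = 1 + 2^2 = 5
So there are 5 ground terms available for substitution.
There are 2 variables to instantiate (x4, x3), each occurring in at least one literal, so different choices give different ground instances.
Number of ground instances = 5^2 = 25.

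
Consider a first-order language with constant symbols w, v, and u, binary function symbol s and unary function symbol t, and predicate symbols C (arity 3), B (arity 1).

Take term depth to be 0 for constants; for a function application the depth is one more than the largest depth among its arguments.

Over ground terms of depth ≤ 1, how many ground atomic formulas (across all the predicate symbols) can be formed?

First count ground terms of depth ≤ 1.
Let N_k = |{terms of depth ≤ k}|. Then N_0 = 3 and N_k = 3 + N_{k-1}^2 + N_{k-1} for k ≥ 1 (one summand per function symbol, arity giving the exponent).
N_0 = 3
N_1 = 3 + 3^2 + 3 = 15
So |H| = 15.
Ground atoms are formed by filling each argument slot of a predicate with a term from H, so an r-ary predicate gives |H|^r atoms:
  C: 15^3 = 3375;  B: 15
Total ground atoms: 3375 + 15 = 3390.

3390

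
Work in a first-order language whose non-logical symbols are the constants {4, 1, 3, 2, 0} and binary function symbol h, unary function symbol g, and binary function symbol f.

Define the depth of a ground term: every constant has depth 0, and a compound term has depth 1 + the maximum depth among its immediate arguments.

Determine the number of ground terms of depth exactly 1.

55

Let N_k count ground terms of depth at most k. Each non-constant term of depth ≤ k is some function symbol applied to depth-≤(k−1) arguments, giving N_k = 5 + N_{k-1}^2 + N_{k-1} + N_{k-1}^2.
N_0 = 5
N_1 = 5 + 5^2 + 5 + 5^2 = 60
Terms of depth exactly 1: N_1 − N_0 = 60 − 5 = 55.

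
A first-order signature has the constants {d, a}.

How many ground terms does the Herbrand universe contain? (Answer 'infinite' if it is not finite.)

There are no function symbols, so every ground term is one of the 2 constants.
The Herbrand universe is {d, a}, which is finite with 2 elements.

2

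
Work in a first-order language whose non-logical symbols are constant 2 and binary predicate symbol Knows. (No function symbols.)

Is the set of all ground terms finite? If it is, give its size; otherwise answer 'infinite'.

1

There are no function symbols, so the only ground term is the single constant.
The Herbrand universe is {2}, finite with 1 element.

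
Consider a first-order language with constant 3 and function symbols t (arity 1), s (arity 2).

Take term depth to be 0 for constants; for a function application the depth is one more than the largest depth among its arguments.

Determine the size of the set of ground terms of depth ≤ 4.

Write N_k for the number of ground terms of depth ≤ k. A term of depth ≤ k is either a constant or a function symbol applied to arguments of depth ≤ k−1, so N_k = 1 + N_{k-1} + N_{k-1}^2.
N_0 = 1
N_1 = 1 + 1 + 1^2 = 3
N_2 = 1 + 3 + 3^2 = 13
N_3 = 1 + 13 + 13^2 = 183
N_4 = 1 + 183 + 183^2 = 33673

33673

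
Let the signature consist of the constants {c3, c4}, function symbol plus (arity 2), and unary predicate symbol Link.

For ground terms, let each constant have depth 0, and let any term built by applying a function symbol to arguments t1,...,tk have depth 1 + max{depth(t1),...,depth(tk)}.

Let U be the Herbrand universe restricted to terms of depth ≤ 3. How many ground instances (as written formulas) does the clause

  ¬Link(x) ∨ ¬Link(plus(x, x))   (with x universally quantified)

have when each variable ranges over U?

1446

Ground terms of depth ≤ 3:
  Let N_k = |{terms of depth ≤ k}|. Then N_0 = 2 and N_k = 2 + N_{k-1}^2 for k ≥ 1 (one summand per function symbol, arity giving the exponent).
  N_0 = 2
  N_1 = 2 + 2^2 = 6
  N_2 = 2 + 6^2 = 38
  N_3 = 2 + 38^2 = 1446
So there are 1446 ground terms available for substitution.
The clause has 1 distinct variable (x), which appears in the body. In the free term algebra distinct substitutions yield syntactically distinct ground instances.
Number of ground instances = 1446.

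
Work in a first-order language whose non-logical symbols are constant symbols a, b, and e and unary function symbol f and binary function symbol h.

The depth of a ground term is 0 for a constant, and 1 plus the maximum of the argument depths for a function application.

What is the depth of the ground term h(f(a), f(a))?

2

depth(f(a)) = 1 + depth(a) = 1 + 0 = 1
depth(h(f(a), f(a))) = 1 + max(1, 1) = 2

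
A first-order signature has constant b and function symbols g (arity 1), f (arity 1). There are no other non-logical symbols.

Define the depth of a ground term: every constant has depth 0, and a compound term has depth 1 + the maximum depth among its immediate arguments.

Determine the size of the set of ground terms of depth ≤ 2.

7

Count level by level. With function symbols g/1, f/1, the terms of depth ≤ k are the 1 constant together with each function applied to depth-≤(k−1) tuples, so N_k = 1 + N_{k-1} + N_{k-1}.
N_0 = 1
N_1 = 1 + 1 + 1 = 3
N_2 = 1 + 3 + 3 = 7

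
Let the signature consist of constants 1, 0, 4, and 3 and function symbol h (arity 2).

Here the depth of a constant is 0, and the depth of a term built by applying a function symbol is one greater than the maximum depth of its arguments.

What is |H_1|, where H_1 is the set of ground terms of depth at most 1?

20

Let N_k = |{terms of depth ≤ k}|. Then N_0 = 4 and N_k = 4 + N_{k-1}^2 for k ≥ 1 (one summand per function symbol, arity giving the exponent).
N_0 = 4
N_1 = 4 + 4^2 = 20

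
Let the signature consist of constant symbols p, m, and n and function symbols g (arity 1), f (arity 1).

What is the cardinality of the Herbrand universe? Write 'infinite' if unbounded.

The signature has at least one function symbol (g, arity 1) and at least one constant (p).
Iterating g gives infinitely many distinct ground terms: p, g(p), g(g(p)), ...
So the Herbrand universe is infinite.

infinite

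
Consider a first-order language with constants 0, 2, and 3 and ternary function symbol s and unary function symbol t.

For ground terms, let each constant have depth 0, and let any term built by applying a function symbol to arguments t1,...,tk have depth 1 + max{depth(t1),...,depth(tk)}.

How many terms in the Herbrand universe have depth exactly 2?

35940

If N_k denotes the number of depth-≤k ground terms, the 3 constants give N_0 = 3, and each function symbol of arity r contributes N_{k-1}^r new terms at level k: N_k = 3 + N_{k-1}^3 + N_{k-1}.
N_0 = 3
N_1 = 3 + 3^3 + 3 = 33
N_2 = 3 + 33^3 + 33 = 35973
Terms of depth exactly 2: N_2 − N_1 = 35973 − 33 = 35940.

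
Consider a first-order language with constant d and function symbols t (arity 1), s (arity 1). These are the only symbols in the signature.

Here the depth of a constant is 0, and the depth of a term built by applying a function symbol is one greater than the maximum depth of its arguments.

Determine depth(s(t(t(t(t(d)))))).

5

depth(t(d)) = 1 + depth(d) = 1 + 0 = 1
depth(t(t(d))) = 1 + depth(t(d)) = 1 + 1 = 2
depth(t(t(t(d)))) = 1 + depth(t(t(d))) = 1 + 2 = 3
depth(t(t(t(t(d))))) = 1 + depth(t(t(t(d)))) = 1 + 3 = 4
depth(s(t(t(t(t(d)))))) = 1 + depth(t(t(t(t(d))))) = 1 + 4 = 5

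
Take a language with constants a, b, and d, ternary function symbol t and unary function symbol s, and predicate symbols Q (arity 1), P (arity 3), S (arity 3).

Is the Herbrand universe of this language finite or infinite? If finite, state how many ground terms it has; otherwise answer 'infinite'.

The signature has at least one function symbol (t, arity 3) and at least one constant (a).
Iterating t gives infinitely many distinct ground terms: a, t(a, a, a), t(t(a, a, a), t(a, a, a), t(a, a, a)), ...
So the Herbrand universe is infinite.

infinite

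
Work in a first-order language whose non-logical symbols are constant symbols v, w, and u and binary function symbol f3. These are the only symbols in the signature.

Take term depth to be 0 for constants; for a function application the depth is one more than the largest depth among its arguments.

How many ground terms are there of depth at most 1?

12

Count level by level. With function symbols f3/2, the terms of depth ≤ k are the 3 constants together with each function applied to depth-≤(k−1) tuples, so N_k = 3 + N_{k-1}^2.
N_0 = 3
N_1 = 3 + 3^2 = 12
Explicitly: v, w, u, f3(v, v), f3(v, w), f3(v, u), f3(w, v), f3(w, w), f3(w, u), f3(u, v), f3(u, w), f3(u, u).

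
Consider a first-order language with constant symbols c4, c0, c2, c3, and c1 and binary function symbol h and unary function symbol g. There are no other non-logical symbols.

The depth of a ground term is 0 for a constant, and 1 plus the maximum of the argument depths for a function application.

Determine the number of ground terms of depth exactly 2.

1230

Let N_k count ground terms of depth at most k. Each non-constant term of depth ≤ k is some function symbol applied to depth-≤(k−1) arguments, giving N_k = 5 + N_{k-1}^2 + N_{k-1}.
N_0 = 5
N_1 = 5 + 5^2 + 5 = 35
N_2 = 5 + 35^2 + 35 = 1265
Terms of depth exactly 2: N_2 − N_1 = 1265 − 35 = 1230.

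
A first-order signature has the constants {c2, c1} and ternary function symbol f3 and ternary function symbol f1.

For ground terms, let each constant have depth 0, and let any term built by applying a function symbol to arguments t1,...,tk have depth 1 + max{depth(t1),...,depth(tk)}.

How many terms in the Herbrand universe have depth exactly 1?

If N_k denotes the number of depth-≤k ground terms, the 2 constants give N_0 = 2, and each function symbol of arity r contributes N_{k-1}^r new terms at level k: N_k = 2 + N_{k-1}^3 + N_{k-1}^3.
N_0 = 2
N_1 = 2 + 2^3 + 2^3 = 18
Terms of depth exactly 1: N_1 − N_0 = 18 − 2 = 16.

16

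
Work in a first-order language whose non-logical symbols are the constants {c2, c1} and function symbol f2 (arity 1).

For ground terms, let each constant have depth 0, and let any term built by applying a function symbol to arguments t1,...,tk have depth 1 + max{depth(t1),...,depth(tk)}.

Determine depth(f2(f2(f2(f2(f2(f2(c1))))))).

6

depth(f2(c1)) = 1 + depth(c1) = 1 + 0 = 1
depth(f2(f2(c1))) = 1 + depth(f2(c1)) = 1 + 1 = 2
depth(f2(f2(f2(c1)))) = 1 + depth(f2(f2(c1))) = 1 + 2 = 3
depth(f2(f2(f2(f2(c1))))) = 1 + depth(f2(f2(f2(c1)))) = 1 + 3 = 4
depth(f2(f2(f2(f2(f2(c1)))))) = 1 + depth(f2(f2(f2(f2(c1))))) = 1 + 4 = 5
depth(f2(f2(f2(f2(f2(f2(c1))))))) = 1 + depth(f2(f2(f2(f2(f2(c1)))))) = 1 + 5 = 6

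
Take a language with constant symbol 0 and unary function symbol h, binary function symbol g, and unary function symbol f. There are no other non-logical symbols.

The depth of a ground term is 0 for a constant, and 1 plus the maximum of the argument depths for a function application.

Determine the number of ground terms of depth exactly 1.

3

Count level by level. With function symbols h/1, g/2, f/1, the terms of depth ≤ k are the 1 constant together with each function applied to depth-≤(k−1) tuples, so N_k = 1 + N_{k-1} + N_{k-1}^2 + N_{k-1}.
N_0 = 1
N_1 = 1 + 1 + 1^2 + 1 = 4
Terms of depth exactly 1: N_1 − N_0 = 4 − 1 = 3.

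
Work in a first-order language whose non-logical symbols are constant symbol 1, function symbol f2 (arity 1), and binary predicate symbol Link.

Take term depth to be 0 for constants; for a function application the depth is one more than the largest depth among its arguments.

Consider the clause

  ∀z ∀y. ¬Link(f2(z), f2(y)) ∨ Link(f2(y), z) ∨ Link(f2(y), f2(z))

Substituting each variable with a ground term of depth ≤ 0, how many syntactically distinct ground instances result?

Ground terms of depth ≤ 0:
  Write N_k for the number of ground terms of depth ≤ k. A term of depth ≤ k is either a constant or a function symbol applied to arguments of depth ≤ k−1, so N_k = 1 + N_{k-1}.
  N_0 = 1
  Explicitly: 1.
So there is exactly 1 ground term available for substitution.
The clause has 2 distinct variables (z, y), each appearing in the body. In the free term algebra distinct substitutions yield syntactically distinct ground instances.
Number of ground instances = 1^2 = 1.

1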